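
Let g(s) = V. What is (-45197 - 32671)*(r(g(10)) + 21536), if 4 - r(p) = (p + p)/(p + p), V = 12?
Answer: -1677198852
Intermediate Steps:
g(s) = 12
r(p) = 3 (r(p) = 4 - (p + p)/(p + p) = 4 - 2*p/(2*p) = 4 - 2*p*1/(2*p) = 4 - 1*1 = 4 - 1 = 3)
(-45197 - 32671)*(r(g(10)) + 21536) = (-45197 - 32671)*(3 + 21536) = -77868*21539 = -1677198852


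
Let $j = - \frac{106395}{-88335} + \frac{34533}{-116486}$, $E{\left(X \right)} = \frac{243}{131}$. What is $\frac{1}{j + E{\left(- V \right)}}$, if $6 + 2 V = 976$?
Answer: $\frac{89864173074}{248290628413} \approx 0.36193$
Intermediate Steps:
$V = 485$ ($V = -3 + \frac{1}{2} \cdot 976 = -3 + 488 = 485$)
$E{\left(X \right)} = \frac{243}{131}$ ($E{\left(X \right)} = 243 \cdot \frac{1}{131} = \frac{243}{131}$)
$j = \frac{622870361}{685986054}$ ($j = \left(-106395\right) \left(- \frac{1}{88335}\right) + 34533 \left(- \frac{1}{116486}\right) = \frac{7093}{5889} - \frac{34533}{116486} = \frac{622870361}{685986054} \approx 0.90799$)
$\frac{1}{j + E{\left(- V \right)}} = \frac{1}{\frac{622870361}{685986054} + \frac{243}{131}} = \frac{1}{\frac{248290628413}{89864173074}} = \frac{89864173074}{248290628413}$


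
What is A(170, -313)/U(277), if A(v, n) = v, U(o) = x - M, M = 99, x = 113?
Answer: 85/7 ≈ 12.143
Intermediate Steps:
U(o) = 14 (U(o) = 113 - 1*99 = 113 - 99 = 14)
A(170, -313)/U(277) = 170/14 = 170*(1/14) = 85/7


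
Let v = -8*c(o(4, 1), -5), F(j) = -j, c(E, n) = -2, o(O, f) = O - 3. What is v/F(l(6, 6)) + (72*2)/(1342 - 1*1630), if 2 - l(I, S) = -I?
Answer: -5/2 ≈ -2.5000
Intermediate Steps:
l(I, S) = 2 + I (l(I, S) = 2 - (-1)*I = 2 + I)
o(O, f) = -3 + O
v = 16 (v = -8*(-2) = 16)
v/F(l(6, 6)) + (72*2)/(1342 - 1*1630) = 16/((-(2 + 6))) + (72*2)/(1342 - 1*1630) = 16/((-1*8)) + 144/(1342 - 1630) = 16/(-8) + 144/(-288) = 16*(-1/8) + 144*(-1/288) = -2 - 1/2 = -5/2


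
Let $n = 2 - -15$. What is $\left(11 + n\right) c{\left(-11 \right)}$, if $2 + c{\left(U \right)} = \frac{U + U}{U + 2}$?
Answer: $\frac{112}{9} \approx 12.444$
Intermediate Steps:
$c{\left(U \right)} = -2 + \frac{2 U}{2 + U}$ ($c{\left(U \right)} = -2 + \frac{U + U}{U + 2} = -2 + \frac{2 U}{2 + U}$)
$n = 17$ ($n = 2 + 15 = 17$)
$\left(11 + n\right) c{\left(-11 \right)} = \left(11 + 17\right) \left(- \frac{4}{2 - 11}\right) = 28 \left(- \frac{4}{-9}\right) = 28 \left(\left(-4\right) \left(- \frac{1}{9}\right)\right) = 28 \cdot \frac{4}{9} = \frac{112}{9}$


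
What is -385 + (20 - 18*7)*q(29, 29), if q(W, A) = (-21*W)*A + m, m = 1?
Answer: 1871575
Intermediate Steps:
q(W, A) = 1 - 21*A*W (q(W, A) = (-21*W)*A + 1 = -21*A*W + 1 = 1 - 21*A*W)
-385 + (20 - 18*7)*q(29, 29) = -385 + (20 - 18*7)*(1 - 21*29*29) = -385 + (20 - 126)*(1 - 17661) = -385 - 106*(-17660) = -385 + 1871960 = 1871575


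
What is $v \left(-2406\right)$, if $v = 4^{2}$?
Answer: $-38496$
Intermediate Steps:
$v = 16$
$v \left(-2406\right) = 16 \left(-2406\right) = -38496$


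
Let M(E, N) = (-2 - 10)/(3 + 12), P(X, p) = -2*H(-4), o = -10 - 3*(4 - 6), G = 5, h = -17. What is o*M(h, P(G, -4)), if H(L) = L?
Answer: 16/5 ≈ 3.2000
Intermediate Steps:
o = -4 (o = -10 - 3*(-2) = -10 + 6 = -4)
P(X, p) = 8 (P(X, p) = -2*(-4) = 8)
M(E, N) = -⅘ (M(E, N) = -12/15 = -12*1/15 = -⅘)
o*M(h, P(G, -4)) = -4*(-⅘) = 16/5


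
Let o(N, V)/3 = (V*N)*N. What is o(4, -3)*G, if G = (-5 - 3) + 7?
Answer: 144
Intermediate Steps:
o(N, V) = 3*V*N² (o(N, V) = 3*((V*N)*N) = 3*((N*V)*N) = 3*(V*N²) = 3*V*N²)
G = -1 (G = -8 + 7 = -1)
o(4, -3)*G = (3*(-3)*4²)*(-1) = (3*(-3)*16)*(-1) = -144*(-1) = 144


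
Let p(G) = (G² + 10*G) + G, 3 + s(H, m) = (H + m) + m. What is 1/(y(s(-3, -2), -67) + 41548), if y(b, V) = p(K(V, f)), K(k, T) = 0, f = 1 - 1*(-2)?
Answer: 1/41548 ≈ 2.4069e-5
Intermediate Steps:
f = 3 (f = 1 + 2 = 3)
s(H, m) = -3 + H + 2*m (s(H, m) = -3 + ((H + m) + m) = -3 + (H + 2*m) = -3 + H + 2*m)
p(G) = G² + 11*G
y(b, V) = 0 (y(b, V) = 0*(11 + 0) = 0*11 = 0)
1/(y(s(-3, -2), -67) + 41548) = 1/(0 + 41548) = 1/41548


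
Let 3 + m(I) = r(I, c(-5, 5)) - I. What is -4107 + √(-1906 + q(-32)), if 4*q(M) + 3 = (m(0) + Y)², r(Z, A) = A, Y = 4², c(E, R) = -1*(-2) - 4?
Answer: -4107 + 3*I*√834/2 ≈ -4107.0 + 43.319*I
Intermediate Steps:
c(E, R) = -2 (c(E, R) = 2 - 4 = -2)
Y = 16
m(I) = -5 - I (m(I) = -3 + (-2 - I) = -5 - I)
q(M) = 59/2 (q(M) = -¾ + ((-5 - 1*0) + 16)²/4 = -¾ + ((-5 + 0) + 16)²/4 = -¾ + (-5 + 16)²/4 = -¾ + (¼)*11² = -¾ + (¼)*121 = -¾ + 121/4 = 59/2)
-4107 + √(-1906 + q(-32)) = -4107 + √(-1906 + 59/2) = -4107 + √(-3753/2) = -4107 + 3*I*√834/2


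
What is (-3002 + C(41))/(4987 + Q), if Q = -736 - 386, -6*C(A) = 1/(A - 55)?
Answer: -252167/324660 ≈ -0.77671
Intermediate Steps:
C(A) = -1/(6*(-55 + A)) (C(A) = -1/(6*(A - 55)) = -1/(6*(-55 + A)))
Q = -1122
(-3002 + C(41))/(4987 + Q) = (-3002 - 1/(-330 + 6*41))/(4987 - 1122) = (-3002 - 1/(-330 + 246))/3865 = (-3002 - 1/(-84))*(1/3865) = (-3002 - 1*(-1/84))*(1/3865) = (-3002 + 1/84)*(1/3865) = -252167/84*1/3865 = -252167/324660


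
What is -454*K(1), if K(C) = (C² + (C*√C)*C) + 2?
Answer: -1816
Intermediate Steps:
K(C) = 2 + C² + C^(5/2) (K(C) = (C² + C^(3/2)*C) + 2 = (C² + C^(5/2)) + 2 = 2 + C² + C^(5/2))
-454*K(1) = -454*(2 + 1² + 1^(5/2)) = -454*(2 + 1 + 1) = -454*4 = -1816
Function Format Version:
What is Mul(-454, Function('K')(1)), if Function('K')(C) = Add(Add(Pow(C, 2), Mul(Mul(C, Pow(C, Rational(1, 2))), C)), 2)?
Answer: -1816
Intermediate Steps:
Function('K')(C) = Add(2, Pow(C, 2), Pow(C, Rational(5, 2))) (Function('K')(C) = Add(Add(Pow(C, 2), Mul(Pow(C, Rational(3, 2)), C)), 2) = Add(Add(Pow(C, 2), Pow(C, Rational(5, 2))), 2) = Add(2, Pow(C, 2), Pow(C, Rational(5, 2))))
Mul(-454, Function('K')(1)) = Mul(-454, Add(2, Pow(1, 2), Pow(1, Rational(5, 2)))) = Mul(-454, Add(2, 1, 1)) = Mul(-454, 4) = -1816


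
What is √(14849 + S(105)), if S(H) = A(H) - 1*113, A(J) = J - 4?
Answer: √14837 ≈ 121.81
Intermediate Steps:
A(J) = -4 + J
S(H) = -117 + H (S(H) = (-4 + H) - 1*113 = (-4 + H) - 113 = -117 + H)
√(14849 + S(105)) = √(14849 + (-117 + 105)) = √(14849 - 12) = √14837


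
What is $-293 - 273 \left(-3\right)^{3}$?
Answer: $7078$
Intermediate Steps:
$-293 - 273 \left(-3\right)^{3} = -293 - -7371 = -293 + 7371 = 7078$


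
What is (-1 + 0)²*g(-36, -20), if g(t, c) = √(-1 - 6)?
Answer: I*√7 ≈ 2.6458*I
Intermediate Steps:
g(t, c) = I*√7 (g(t, c) = √(-7) = I*√7)
(-1 + 0)²*g(-36, -20) = (-1 + 0)²*(I*√7) = (-1)²*(I*√7) = 1*(I*√7) = I*√7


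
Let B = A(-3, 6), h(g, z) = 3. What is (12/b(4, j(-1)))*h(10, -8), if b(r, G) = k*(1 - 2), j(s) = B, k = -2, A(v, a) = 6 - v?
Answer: 18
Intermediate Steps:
B = 9 (B = 6 - 1*(-3) = 6 + 3 = 9)
j(s) = 9
b(r, G) = 2 (b(r, G) = -2*(1 - 2) = -2*(-1) = 2)
(12/b(4, j(-1)))*h(10, -8) = (12/2)*3 = (12*(½))*3 = 6*3 = 18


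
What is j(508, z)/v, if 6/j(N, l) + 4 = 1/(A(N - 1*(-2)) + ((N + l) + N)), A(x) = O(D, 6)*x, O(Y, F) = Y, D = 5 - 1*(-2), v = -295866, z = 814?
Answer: 600/118340921 ≈ 5.0701e-6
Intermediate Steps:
D = 7 (D = 5 + 2 = 7)
A(x) = 7*x
j(N, l) = 6/(-4 + 1/(14 + l + 9*N)) (j(N, l) = 6/(-4 + 1/(7*(N - 1*(-2)) + ((N + l) + N))) = 6/(-4 + 1/(7*(N + 2) + (l + 2*N))) = 6/(-4 + 1/(7*(2 + N) + (l + 2*N))) = 6/(-4 + 1/((14 + 7*N) + (l + 2*N))) = 6/(-4 + 1/(14 + l + 9*N)))
j(508, z)/v = (6*(-14 - 1*814 - 9*508)/(55 + 4*814 + 36*508))/(-295866) = (6*(-14 - 814 - 4572)/(55 + 3256 + 18288))*(-1/295866) = (6*(-5400)/21599)*(-1/295866) = (6*(1/21599)*(-5400))*(-1/295866) = -32400/21599*(-1/295866) = 600/118340921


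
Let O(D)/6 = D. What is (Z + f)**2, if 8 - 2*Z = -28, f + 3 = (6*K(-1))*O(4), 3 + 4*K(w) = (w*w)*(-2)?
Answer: 27225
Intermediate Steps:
O(D) = 6*D
K(w) = -3/4 - w**2/2 (K(w) = -3/4 + ((w*w)*(-2))/4 = -3/4 + (w**2*(-2))/4 = -3/4 + (-2*w**2)/4 = -3/4 - w**2/2)
f = -183 (f = -3 + (6*(-3/4 - 1/2*(-1)**2))*(6*4) = -3 + (6*(-3/4 - 1/2*1))*24 = -3 + (6*(-3/4 - 1/2))*24 = -3 + (6*(-5/4))*24 = -3 - 15/2*24 = -3 - 180 = -183)
Z = 18 (Z = 4 - 1/2*(-28) = 4 + 14 = 18)
(Z + f)**2 = (18 - 183)**2 = (-165)**2 = 27225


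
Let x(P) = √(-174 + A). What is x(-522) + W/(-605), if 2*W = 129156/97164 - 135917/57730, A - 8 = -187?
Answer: 479171959/565602170100 + I*√353 ≈ 0.00084719 + 18.788*I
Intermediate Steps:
A = -179 (A = 8 - 187 = -179)
W = -479171959/934879620 (W = (129156/97164 - 135917/57730)/2 = (129156*(1/97164) - 135917*1/57730)/2 = (10763/8097 - 135917/57730)/2 = (½)*(-479171959/467439810) = -479171959/934879620 ≈ -0.51255)
x(P) = I*√353 (x(P) = √(-174 - 179) = √(-353) = I*√353)
x(-522) + W/(-605) = I*√353 - 479171959/934879620/(-605) = I*√353 - 479171959/934879620*(-1/605) = I*√353 + 479171959/565602170100 = 479171959/565602170100 + I*√353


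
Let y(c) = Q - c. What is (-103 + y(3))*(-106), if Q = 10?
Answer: 10176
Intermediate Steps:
y(c) = 10 - c
(-103 + y(3))*(-106) = (-103 + (10 - 1*3))*(-106) = (-103 + (10 - 3))*(-106) = (-103 + 7)*(-106) = -96*(-106) = 10176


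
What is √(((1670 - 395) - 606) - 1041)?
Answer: 2*I*√93 ≈ 19.287*I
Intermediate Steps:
√(((1670 - 395) - 606) - 1041) = √((1275 - 606) - 1041) = √(669 - 1041) = √(-372) = 2*I*√93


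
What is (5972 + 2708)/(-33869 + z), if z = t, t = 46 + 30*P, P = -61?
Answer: -8680/35653 ≈ -0.24346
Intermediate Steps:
t = -1784 (t = 46 + 30*(-61) = 46 - 1830 = -1784)
z = -1784
(5972 + 2708)/(-33869 + z) = (5972 + 2708)/(-33869 - 1784) = 8680/(-35653) = 8680*(-1/35653) = -8680/35653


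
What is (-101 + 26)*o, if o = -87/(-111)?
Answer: -2175/37 ≈ -58.784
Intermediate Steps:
o = 29/37 (o = -87*(-1/111) = 29/37 ≈ 0.78378)
(-101 + 26)*o = (-101 + 26)*(29/37) = -75*29/37 = -2175/37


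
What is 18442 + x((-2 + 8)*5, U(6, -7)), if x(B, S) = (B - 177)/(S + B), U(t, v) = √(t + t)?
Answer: 2728681/148 + 49*√3/148 ≈ 18438.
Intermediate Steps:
U(t, v) = √2*√t (U(t, v) = √(2*t) = √2*√t)
x(B, S) = (-177 + B)/(B + S)
18442 + x((-2 + 8)*5, U(6, -7)) = 18442 + (-177 + (-2 + 8)*5)/((-2 + 8)*5 + √2*√6) = 18442 + (-177 + 6*5)/(6*5 + 2*√3) = 18442 + (-177 + 30)/(30 + 2*√3) = 18442 - 147/(30 + 2*√3)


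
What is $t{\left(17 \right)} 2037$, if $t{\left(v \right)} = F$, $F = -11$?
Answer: $-22407$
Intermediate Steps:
$t{\left(v \right)} = -11$
$t{\left(17 \right)} 2037 = \left(-11\right) 2037 = -22407$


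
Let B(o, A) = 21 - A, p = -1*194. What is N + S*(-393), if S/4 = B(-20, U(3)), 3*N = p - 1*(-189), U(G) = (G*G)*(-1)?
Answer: -141485/3 ≈ -47162.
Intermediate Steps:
U(G) = -G**2 (U(G) = G**2*(-1) = -G**2)
p = -194
N = -5/3 (N = (-194 - 1*(-189))/3 = (-194 + 189)/3 = (1/3)*(-5) = -5/3 ≈ -1.6667)
S = 120 (S = 4*(21 - (-1)*3**2) = 4*(21 - (-1)*9) = 4*(21 - 1*(-9)) = 4*(21 + 9) = 4*30 = 120)
N + S*(-393) = -5/3 + 120*(-393) = -5/3 - 47160 = -141485/3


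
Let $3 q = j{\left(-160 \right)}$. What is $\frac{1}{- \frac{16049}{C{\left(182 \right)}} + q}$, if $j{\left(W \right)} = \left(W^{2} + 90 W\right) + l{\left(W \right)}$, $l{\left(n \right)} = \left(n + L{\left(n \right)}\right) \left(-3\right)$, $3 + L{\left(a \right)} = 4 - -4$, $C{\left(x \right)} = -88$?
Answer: $\frac{24}{97697} \approx 0.00024566$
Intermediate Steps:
$L{\left(a \right)} = 5$ ($L{\left(a \right)} = -3 + \left(4 - -4\right) = -3 + \left(4 + 4\right) = -3 + 8 = 5$)
$l{\left(n \right)} = -15 - 3 n$ ($l{\left(n \right)} = \left(n + 5\right) \left(-3\right) = \left(5 + n\right) \left(-3\right) = -15 - 3 n$)
$j{\left(W \right)} = -15 + W^{2} + 87 W$ ($j{\left(W \right)} = \left(W^{2} + 90 W\right) - \left(15 + 3 W\right) = -15 + W^{2} + 87 W$)
$q = \frac{11665}{3}$ ($q = \frac{-15 + \left(-160\right)^{2} + 87 \left(-160\right)}{3} = \frac{-15 + 25600 - 13920}{3} = \frac{1}{3} \cdot 11665 = \frac{11665}{3} \approx 3888.3$)
$\frac{1}{- \frac{16049}{C{\left(182 \right)}} + q} = \frac{1}{- \frac{16049}{-88} + \frac{11665}{3}} = \frac{1}{\left(-16049\right) \left(- \frac{1}{88}\right) + \frac{11665}{3}} = \frac{1}{\frac{1459}{8} + \frac{11665}{3}} = \frac{1}{\frac{97697}{24}} = \frac{24}{97697}$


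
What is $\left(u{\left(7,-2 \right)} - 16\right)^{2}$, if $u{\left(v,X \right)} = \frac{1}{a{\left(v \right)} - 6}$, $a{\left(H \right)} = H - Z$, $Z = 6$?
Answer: $\frac{6561}{25} \approx 262.44$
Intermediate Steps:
$a{\left(H \right)} = -6 + H$ ($a{\left(H \right)} = H - 6 = -6 + H$)
$u{\left(v,X \right)} = \frac{1}{-12 + v}$ ($u{\left(v,X \right)} = \frac{1}{\left(-6 + v\right) - 6} = \frac{1}{-12 + v}$)
$\left(u{\left(7,-2 \right)} - 16\right)^{2} = \left(\frac{1}{-12 + 7} - 16\right)^{2} = \left(\frac{1}{-5} - 16\right)^{2} = \left(- \frac{1}{5} - 16\right)^{2} = \left(- \frac{81}{5}\right)^{2} = \frac{6561}{25}$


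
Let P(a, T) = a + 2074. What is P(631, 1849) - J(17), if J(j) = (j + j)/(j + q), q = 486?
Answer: 1360581/503 ≈ 2704.9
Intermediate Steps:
J(j) = 2*j/(486 + j) (J(j) = (j + j)/(j + 486) = (2*j)/(486 + j) = 2*j/(486 + j))
P(a, T) = 2074 + a
P(631, 1849) - J(17) = (2074 + 631) - 2*17/(486 + 17) = 2705 - 2*17/503 = 2705 - 1*34/503 = 2705 - 34/503 = 1360581/503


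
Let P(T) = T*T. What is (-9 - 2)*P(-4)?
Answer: -176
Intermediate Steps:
P(T) = T**2
(-9 - 2)*P(-4) = (-9 - 2)*(-4)**2 = -11*16 = -176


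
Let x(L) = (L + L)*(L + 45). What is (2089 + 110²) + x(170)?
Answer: 87289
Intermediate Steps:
x(L) = 2*L*(45 + L) (x(L) = (2*L)*(45 + L) = 2*L*(45 + L))
(2089 + 110²) + x(170) = (2089 + 110²) + 2*170*(45 + 170) = (2089 + 12100) + 2*170*215 = 14189 + 73100 = 87289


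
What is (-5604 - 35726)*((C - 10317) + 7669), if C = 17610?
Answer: -618379460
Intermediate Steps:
(-5604 - 35726)*((C - 10317) + 7669) = (-5604 - 35726)*((17610 - 10317) + 7669) = -41330*(7293 + 7669) = -41330*14962 = -618379460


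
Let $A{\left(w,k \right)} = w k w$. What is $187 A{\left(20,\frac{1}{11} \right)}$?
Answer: $6800$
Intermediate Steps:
$A{\left(w,k \right)} = k w^{2}$ ($A{\left(w,k \right)} = k w w = k w^{2}$)
$187 A{\left(20,\frac{1}{11} \right)} = 187 \frac{20^{2}}{11} = 187 \cdot \frac{1}{11} \cdot 400 = 187 \cdot \frac{400}{11} = 6800$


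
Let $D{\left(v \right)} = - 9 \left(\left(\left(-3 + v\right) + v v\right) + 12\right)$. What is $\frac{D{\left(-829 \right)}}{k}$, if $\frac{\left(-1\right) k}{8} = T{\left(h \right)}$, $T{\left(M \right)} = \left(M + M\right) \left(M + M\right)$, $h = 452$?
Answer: $\frac{6177789}{6537728} \approx 0.94494$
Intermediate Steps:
$T{\left(M \right)} = 4 M^{2}$ ($T{\left(M \right)} = 2 M 2 M = 4 M^{2}$)
$k = -6537728$ ($k = - 8 \cdot 4 \cdot 452^{2} = - 8 \cdot 4 \cdot 204304 = \left(-8\right) 817216 = -6537728$)
$D{\left(v \right)} = -81 - 9 v - 9 v^{2}$ ($D{\left(v \right)} = - 9 \left(\left(\left(-3 + v\right) + v^{2}\right) + 12\right) = - 9 \left(\left(-3 + v + v^{2}\right) + 12\right) = - 9 \left(9 + v + v^{2}\right) = -81 - 9 v - 9 v^{2}$)
$\frac{D{\left(-829 \right)}}{k} = \frac{-81 - -7461 - 9 \left(-829\right)^{2}}{-6537728} = \left(-81 + 7461 - 6185169\right) \left(- \frac{1}{6537728}\right) = \left(-6177789\right) \left(- \frac{1}{6537728}\right) = \frac{6177789}{6537728}$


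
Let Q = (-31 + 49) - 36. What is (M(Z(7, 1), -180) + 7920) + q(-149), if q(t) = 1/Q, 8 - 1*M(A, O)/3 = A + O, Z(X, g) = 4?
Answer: 152495/18 ≈ 8471.9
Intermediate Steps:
M(A, O) = 24 - 3*A - 3*O (M(A, O) = 24 - 3*(A + O) = 24 + (-3*A - 3*O) = 24 - 3*A - 3*O)
Q = -18 (Q = 18 - 36 = -18)
q(t) = -1/18 (q(t) = 1/(-18) = -1/18)
(M(Z(7, 1), -180) + 7920) + q(-149) = ((24 - 3*4 - 3*(-180)) + 7920) - 1/18 = ((24 - 12 + 540) + 7920) - 1/18 = (552 + 7920) - 1/18 = 8472 - 1/18 = 152495/18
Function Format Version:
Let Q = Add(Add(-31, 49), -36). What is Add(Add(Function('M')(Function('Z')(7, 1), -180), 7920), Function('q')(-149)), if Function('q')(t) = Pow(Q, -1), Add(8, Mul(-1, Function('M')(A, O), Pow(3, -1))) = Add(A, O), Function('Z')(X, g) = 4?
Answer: Rational(152495, 18) ≈ 8471.9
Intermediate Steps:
Function('M')(A, O) = Add(24, Mul(-3, A), Mul(-3, O)) (Function('M')(A, O) = Add(24, Mul(-3, Add(A, O))) = Add(24, Add(Mul(-3, A), Mul(-3, O))) = Add(24, Mul(-3, A), Mul(-3, O)))
Q = -18 (Q = Add(18, -36) = -18)
Function('q')(t) = Rational(-1, 18) (Function('q')(t) = Pow(-18, -1) = Rational(-1, 18))
Add(Add(Function('M')(Function('Z')(7, 1), -180), 7920), Function('q')(-149)) = Add(Add(Add(24, Mul(-3, 4), Mul(-3, -180)), 7920), Rational(-1, 18)) = Add(Add(Add(24, -12, 540), 7920), Rational(-1, 18)) = Add(Add(552, 7920), Rational(-1, 18)) = Add(8472, Rational(-1, 18)) = Rational(152495, 18)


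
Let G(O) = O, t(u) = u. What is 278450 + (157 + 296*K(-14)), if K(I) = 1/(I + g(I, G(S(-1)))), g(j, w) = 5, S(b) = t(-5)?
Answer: 2507167/9 ≈ 2.7857e+5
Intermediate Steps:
S(b) = -5
K(I) = 1/(5 + I) (K(I) = 1/(I + 5) = 1/(5 + I))
278450 + (157 + 296*K(-14)) = 278450 + (157 + 296/(5 - 14)) = 278450 + (157 + 296/(-9)) = 278450 + (157 + 296*(-⅑)) = 278450 + (157 - 296/9) = 278450 + 1117/9 = 2507167/9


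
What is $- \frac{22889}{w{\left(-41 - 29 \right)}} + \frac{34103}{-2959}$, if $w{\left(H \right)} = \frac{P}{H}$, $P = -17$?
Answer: $- \frac{4741578321}{50303} \approx -94260.0$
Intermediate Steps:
$w{\left(H \right)} = - \frac{17}{H}$
$- \frac{22889}{w{\left(-41 - 29 \right)}} + \frac{34103}{-2959} = - \frac{22889}{\left(-17\right) \frac{1}{-41 - 29}} + \frac{34103}{-2959} = - \frac{22889}{\left(-17\right) \frac{1}{-41 - 29}} + 34103 \left(- \frac{1}{2959}\right) = - \frac{22889}{\left(-17\right) \frac{1}{-70}} - \frac{34103}{2959} = - \frac{22889}{\left(-17\right) \left(- \frac{1}{70}\right)} - \frac{34103}{2959} = - \frac{22889}{\frac{17}{70}} - \frac{34103}{2959} = \left(-22889\right) \frac{70}{17} - \frac{34103}{2959} = - \frac{1602230}{17} - \frac{34103}{2959} = - \frac{4741578321}{50303}$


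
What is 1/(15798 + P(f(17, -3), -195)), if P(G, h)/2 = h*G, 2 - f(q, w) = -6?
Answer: 1/12678 ≈ 7.8877e-5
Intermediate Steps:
f(q, w) = 8 (f(q, w) = 2 - 1*(-6) = 2 + 6 = 8)
P(G, h) = 2*G*h (P(G, h) = 2*(h*G) = 2*(G*h) = 2*G*h)
1/(15798 + P(f(17, -3), -195)) = 1/(15798 + 2*8*(-195)) = 1/(15798 - 3120) = 1/12678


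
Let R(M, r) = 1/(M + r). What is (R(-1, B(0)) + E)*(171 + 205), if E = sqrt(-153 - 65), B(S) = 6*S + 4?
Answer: 376/3 + 376*I*sqrt(218) ≈ 125.33 + 5551.6*I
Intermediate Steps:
B(S) = 4 + 6*S
E = I*sqrt(218) (E = sqrt(-218) = I*sqrt(218) ≈ 14.765*I)
(R(-1, B(0)) + E)*(171 + 205) = (1/(-1 + (4 + 6*0)) + I*sqrt(218))*(171 + 205) = (1/(-1 + (4 + 0)) + I*sqrt(218))*376 = (1/(-1 + 4) + I*sqrt(218))*376 = (1/3 + I*sqrt(218))*376 = 376/3 + 376*I*sqrt(218)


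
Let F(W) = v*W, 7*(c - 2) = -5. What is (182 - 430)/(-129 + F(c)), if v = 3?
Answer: 434/219 ≈ 1.9817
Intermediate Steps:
c = 9/7 (c = 2 + (⅐)*(-5) = 2 - 5/7 = 9/7 ≈ 1.2857)
F(W) = 3*W
(182 - 430)/(-129 + F(c)) = (182 - 430)/(-129 + 3*(9/7)) = -248/(-129 + 27/7) = -248/(-876/7) = -248*(-7/876) = 434/219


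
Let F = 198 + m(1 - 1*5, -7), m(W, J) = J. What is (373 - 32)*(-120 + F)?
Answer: 24211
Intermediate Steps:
F = 191 (F = 198 - 7 = 191)
(373 - 32)*(-120 + F) = (373 - 32)*(-120 + 191) = 341*71 = 24211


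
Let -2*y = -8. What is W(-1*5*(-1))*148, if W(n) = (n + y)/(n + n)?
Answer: 666/5 ≈ 133.20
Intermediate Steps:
y = 4 (y = -½*(-8) = 4)
W(n) = (4 + n)/(2*n) (W(n) = (n + 4)/(n + n) = (4 + n)/((2*n)) = (4 + n)*(1/(2*n)) = (4 + n)/(2*n))
W(-1*5*(-1))*148 = ((4 - 1*5*(-1))/(2*((-1*5*(-1)))))*148 = ((4 - 5*(-1))/(2*((-5*(-1)))))*148 = ((½)*(4 + 5)/5)*148 = ((½)*(⅕)*9)*148 = (9/10)*148 = 666/5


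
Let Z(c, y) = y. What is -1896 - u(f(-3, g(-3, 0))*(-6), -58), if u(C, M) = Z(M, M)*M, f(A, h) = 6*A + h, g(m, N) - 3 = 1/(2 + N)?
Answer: -5260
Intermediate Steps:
g(m, N) = 3 + 1/(2 + N)
f(A, h) = h + 6*A
u(C, M) = M² (u(C, M) = M*M = M²)
-1896 - u(f(-3, g(-3, 0))*(-6), -58) = -1896 - 1*(-58)² = -1896 - 1*3364 = -1896 - 3364 = -5260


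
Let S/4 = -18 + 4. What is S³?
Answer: -175616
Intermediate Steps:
S = -56 (S = 4*(-18 + 4) = 4*(-14) = -56)
S³ = (-56)³ = -175616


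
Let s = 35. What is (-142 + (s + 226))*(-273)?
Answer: -32487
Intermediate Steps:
(-142 + (s + 226))*(-273) = (-142 + (35 + 226))*(-273) = (-142 + 261)*(-273) = 119*(-273) = -32487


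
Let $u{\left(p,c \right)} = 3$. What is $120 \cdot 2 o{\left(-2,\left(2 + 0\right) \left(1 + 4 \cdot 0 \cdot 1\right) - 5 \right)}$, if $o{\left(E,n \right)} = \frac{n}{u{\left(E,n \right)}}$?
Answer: $-240$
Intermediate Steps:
$o{\left(E,n \right)} = \frac{n}{3}$
$120 \cdot 2 o{\left(-2,\left(2 + 0\right) \left(1 + 4 \cdot 0 \cdot 1\right) - 5 \right)} = 120 \cdot 2 \frac{\left(2 + 0\right) \left(1 + 4 \cdot 0 \cdot 1\right) - 5}{3} = 240 \frac{2 \left(1 + 0 \cdot 1\right) - 5}{3} = 240 \frac{2 \left(1 + 0\right) - 5}{3} = 240 \frac{2 \cdot 1 - 5}{3} = 240 \frac{2 - 5}{3} = 240 \cdot \frac{1}{3} \left(-3\right) = 240 \left(-1\right) = -240$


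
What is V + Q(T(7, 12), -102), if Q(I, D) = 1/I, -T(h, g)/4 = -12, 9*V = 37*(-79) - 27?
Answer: -47197/144 ≈ -327.76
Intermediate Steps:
V = -2950/9 (V = (37*(-79) - 27)/9 = (-2923 - 27)/9 = (⅑)*(-2950) = -2950/9 ≈ -327.78)
T(h, g) = 48 (T(h, g) = -4*(-12) = 48)
V + Q(T(7, 12), -102) = -2950/9 + 1/48 = -47197/144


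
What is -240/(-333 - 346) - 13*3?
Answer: -26241/679 ≈ -38.647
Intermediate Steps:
-240/(-333 - 346) - 13*3 = -240/(-679) - 39 = -1/679*(-240) - 39 = 240/679 - 39 = -26241/679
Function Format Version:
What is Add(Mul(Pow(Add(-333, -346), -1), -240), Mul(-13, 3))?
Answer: Rational(-26241, 679) ≈ -38.647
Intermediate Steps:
Add(Mul(Pow(Add(-333, -346), -1), -240), Mul(-13, 3)) = Add(Mul(Pow(-679, -1), -240), -39) = Add(Mul(Rational(-1, 679), -240), -39) = Add(Rational(240, 679), -39) = Rational(-26241, 679)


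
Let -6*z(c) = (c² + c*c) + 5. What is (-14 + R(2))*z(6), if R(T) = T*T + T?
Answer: 308/3 ≈ 102.67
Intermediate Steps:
z(c) = -⅚ - c²/3 (z(c) = -((c² + c*c) + 5)/6 = -((c² + c²) + 5)/6 = -(2*c² + 5)/6 = -(5 + 2*c²)/6 = -⅚ - c²/3)
R(T) = T + T² (R(T) = T² + T = T + T²)
(-14 + R(2))*z(6) = (-14 + 2*(1 + 2))*(-⅚ - ⅓*6²) = (-14 + 2*3)*(-⅚ - ⅓*36) = (-14 + 6)*(-⅚ - 12) = -8*(-77/6) = 308/3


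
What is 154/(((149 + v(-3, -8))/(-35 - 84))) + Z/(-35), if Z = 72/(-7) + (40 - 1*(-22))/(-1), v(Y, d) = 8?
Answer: -4410428/38465 ≈ -114.66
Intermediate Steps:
Z = -506/7 (Z = 72*(-⅐) + (40 + 22)*(-1) = -72/7 + 62*(-1) = -72/7 - 62 = -506/7 ≈ -72.286)
154/(((149 + v(-3, -8))/(-35 - 84))) + Z/(-35) = 154/(((149 + 8)/(-35 - 84))) - 506/7/(-35) = 154/((157/(-119))) - 506/7*(-1/35) = 154/((157*(-1/119))) + 506/245 = 154/(-157/119) + 506/245 = 154*(-119/157) + 506/245 = -18326/157 + 506/245 = -4410428/38465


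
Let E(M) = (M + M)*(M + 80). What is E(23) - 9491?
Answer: -4753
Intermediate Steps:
E(M) = 2*M*(80 + M) (E(M) = (2*M)*(80 + M) = 2*M*(80 + M))
E(23) - 9491 = 2*23*(80 + 23) - 9491 = 2*23*103 - 9491 = 4738 - 9491 = -4753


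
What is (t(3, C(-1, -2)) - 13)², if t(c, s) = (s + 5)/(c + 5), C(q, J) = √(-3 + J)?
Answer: (99 - I*√5)²/64 ≈ 153.06 - 6.9178*I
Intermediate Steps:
t(c, s) = (5 + s)/(5 + c)
(t(3, C(-1, -2)) - 13)² = ((5 + √(-3 - 2))/(5 + 3) - 13)² = ((5 + √(-5))/8 - 13)² = ((5 + I*√5)/8 - 13)² = ((5/8 + I*√5/8) - 13)² = (-99/8 + I*√5/8)²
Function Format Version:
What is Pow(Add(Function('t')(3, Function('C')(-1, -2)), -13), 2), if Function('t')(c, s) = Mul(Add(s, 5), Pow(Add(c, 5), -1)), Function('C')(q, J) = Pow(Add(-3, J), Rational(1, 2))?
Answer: Mul(Rational(1, 64), Pow(Add(99, Mul(-1, I, Pow(5, Rational(1, 2)))), 2)) ≈ Add(153.06, Mul(-6.9178, I))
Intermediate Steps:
Function('t')(c, s) = Mul(Pow(Add(5, c), -1), Add(5, s)) (Function('t')(c, s) = Mul(Add(5, s), Pow(Add(5, c), -1)) = Mul(Pow(Add(5, c), -1), Add(5, s)))
Pow(Add(Function('t')(3, Function('C')(-1, -2)), -13), 2) = Pow(Add(Mul(Pow(Add(5, 3), -1), Add(5, Pow(Add(-3, -2), Rational(1, 2)))), -13), 2) = Pow(Add(Mul(Pow(8, -1), Add(5, Pow(-5, Rational(1, 2)))), -13), 2) = Pow(Add(Mul(Rational(1, 8), Add(5, Mul(I, Pow(5, Rational(1, 2))))), -13), 2) = Pow(Add(Add(Rational(5, 8), Mul(Rational(1, 8), I, Pow(5, Rational(1, 2)))), -13), 2) = Pow(Add(Rational(-99, 8), Mul(Rational(1, 8), I, Pow(5, Rational(1, 2)))), 2)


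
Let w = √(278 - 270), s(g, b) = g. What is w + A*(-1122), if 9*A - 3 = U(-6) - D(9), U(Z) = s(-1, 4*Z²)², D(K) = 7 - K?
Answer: -748 + 2*√2 ≈ -745.17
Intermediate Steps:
U(Z) = 1 (U(Z) = (-1)² = 1)
A = ⅔ (A = ⅓ + (1 - (7 - 1*9))/9 = ⅓ + (1 - (7 - 9))/9 = ⅓ + (1 - 1*(-2))/9 = ⅓ + (1 + 2)/9 = ⅓ + (⅑)*3 = ⅓ + ⅓ = ⅔ ≈ 0.66667)
w = 2*√2 (w = √8 = 2*√2 ≈ 2.8284)
w + A*(-1122) = 2*√2 + (⅔)*(-1122) = 2*√2 - 748 = -748 + 2*√2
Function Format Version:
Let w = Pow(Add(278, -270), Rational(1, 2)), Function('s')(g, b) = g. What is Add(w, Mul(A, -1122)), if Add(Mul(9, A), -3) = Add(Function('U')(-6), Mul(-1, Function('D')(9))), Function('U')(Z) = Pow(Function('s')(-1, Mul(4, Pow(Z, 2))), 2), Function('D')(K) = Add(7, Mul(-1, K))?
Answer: Add(-748, Mul(2, Pow(2, Rational(1, 2)))) ≈ -745.17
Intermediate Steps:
Function('U')(Z) = 1 (Function('U')(Z) = Pow(-1, 2) = 1)
A = Rational(2, 3) (A = Add(Rational(1, 3), Mul(Rational(1, 9), Add(1, Mul(-1, Add(7, Mul(-1, 9)))))) = Add(Rational(1, 3), Mul(Rational(1, 9), Add(1, Mul(-1, Add(7, -9))))) = Add(Rational(1, 3), Mul(Rational(1, 9), Add(1, Mul(-1, -2)))) = Add(Rational(1, 3), Mul(Rational(1, 9), Add(1, 2))) = Add(Rational(1, 3), Mul(Rational(1, 9), 3)) = Add(Rational(1, 3), Rational(1, 3)) = Rational(2, 3) ≈ 0.66667)
w = Mul(2, Pow(2, Rational(1, 2))) (w = Pow(8, Rational(1, 2)) = Mul(2, Pow(2, Rational(1, 2))) ≈ 2.8284)
Add(w, Mul(A, -1122)) = Add(Mul(2, Pow(2, Rational(1, 2))), Mul(Rational(2, 3), -1122)) = Add(Mul(2, Pow(2, Rational(1, 2))), -748) = Add(-748, Mul(2, Pow(2, Rational(1, 2))))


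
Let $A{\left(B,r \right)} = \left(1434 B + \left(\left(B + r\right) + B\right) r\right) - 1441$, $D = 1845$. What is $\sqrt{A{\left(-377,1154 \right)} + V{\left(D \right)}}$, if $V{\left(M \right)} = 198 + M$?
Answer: $52 i \sqrt{29} \approx 280.03 i$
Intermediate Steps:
$A{\left(B,r \right)} = -1441 + 1434 B + r \left(r + 2 B\right)$ ($A{\left(B,r \right)} = \left(1434 B + \left(r + 2 B\right) r\right) - 1441 = \left(1434 B + r \left(r + 2 B\right)\right) - 1441 = -1441 + 1434 B + r \left(r + 2 B\right)$)
$\sqrt{A{\left(-377,1154 \right)} + V{\left(D \right)}} = \sqrt{\left(-1441 + 1154^{2} + 1434 \left(-377\right) + 2 \left(-377\right) 1154\right) + \left(198 + 1845\right)} = \sqrt{\left(-1441 + 1331716 - 540618 - 870116\right) + 2043} = \sqrt{-80459 + 2043} = \sqrt{-78416} = 52 i \sqrt{29}$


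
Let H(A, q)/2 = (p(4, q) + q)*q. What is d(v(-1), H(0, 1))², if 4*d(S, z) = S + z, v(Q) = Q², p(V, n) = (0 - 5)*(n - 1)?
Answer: 9/16 ≈ 0.56250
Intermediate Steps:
p(V, n) = 5 - 5*n (p(V, n) = -5*(-1 + n) = 5 - 5*n)
H(A, q) = 2*q*(5 - 4*q) (H(A, q) = 2*(((5 - 5*q) + q)*q) = 2*((5 - 4*q)*q) = 2*(q*(5 - 4*q)) = 2*q*(5 - 4*q))
d(S, z) = S/4 + z/4 (d(S, z) = (S + z)/4 = S/4 + z/4)
d(v(-1), H(0, 1))² = ((¼)*(-1)² + (2*1*(5 - 4*1))/4)² = ((¼)*1 + (2*1*(5 - 4))/4)² = (¼ + (2*1*1)/4)² = (¼ + (¼)*2)² = (¼ + ½)² = (¾)² = 9/16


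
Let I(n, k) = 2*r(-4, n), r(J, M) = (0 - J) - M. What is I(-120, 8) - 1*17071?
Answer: -16823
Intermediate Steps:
r(J, M) = -J - M
I(n, k) = 8 - 2*n (I(n, k) = 2*(-1*(-4) - n) = 2*(4 - n) = 8 - 2*n)
I(-120, 8) - 1*17071 = (8 - 2*(-120)) - 1*17071 = (8 + 240) - 17071 = 248 - 17071 = -16823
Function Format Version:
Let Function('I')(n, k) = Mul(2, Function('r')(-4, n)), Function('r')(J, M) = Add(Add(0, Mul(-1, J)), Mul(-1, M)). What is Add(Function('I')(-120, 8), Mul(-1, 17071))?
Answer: -16823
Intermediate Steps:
Function('r')(J, M) = Add(Mul(-1, J), Mul(-1, M))
Function('I')(n, k) = Add(8, Mul(-2, n)) (Function('I')(n, k) = Mul(2, Add(Mul(-1, -4), Mul(-1, n))) = Mul(2, Add(4, Mul(-1, n))) = Add(8, Mul(-2, n)))
Add(Function('I')(-120, 8), Mul(-1, 17071)) = Add(Add(8, Mul(-2, -120)), Mul(-1, 17071)) = Add(Add(8, 240), -17071) = Add(248, -17071) = -16823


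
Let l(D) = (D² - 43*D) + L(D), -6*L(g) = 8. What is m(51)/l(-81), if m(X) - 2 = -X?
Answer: -21/4304 ≈ -0.0048792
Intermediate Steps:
m(X) = 2 - X
L(g) = -4/3 (L(g) = -⅙*8 = -4/3)
l(D) = -4/3 + D² - 43*D (l(D) = (D² - 43*D) - 4/3 = -4/3 + D² - 43*D)
m(51)/l(-81) = (2 - 1*51)/(-4/3 + (-81)² - 43*(-81)) = (2 - 51)/(-4/3 + 6561 + 3483) = -49/30128/3 = -49*3/30128 = -21/4304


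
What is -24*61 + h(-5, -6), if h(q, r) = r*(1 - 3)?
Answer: -1452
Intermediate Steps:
h(q, r) = -2*r (h(q, r) = r*(-2) = -2*r)
-24*61 + h(-5, -6) = -24*61 - 2*(-6) = -1464 + 12 = -1452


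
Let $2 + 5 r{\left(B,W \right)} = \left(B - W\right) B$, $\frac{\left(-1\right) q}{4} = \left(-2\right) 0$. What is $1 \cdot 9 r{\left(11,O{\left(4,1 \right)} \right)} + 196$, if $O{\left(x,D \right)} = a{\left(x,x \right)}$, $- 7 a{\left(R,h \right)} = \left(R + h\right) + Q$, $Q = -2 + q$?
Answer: $\frac{14951}{35} \approx 427.17$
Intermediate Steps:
$q = 0$ ($q = - 4 \left(\left(-2\right) 0\right) = \left(-4\right) 0 = 0$)
$Q = -2$ ($Q = -2 + 0 = -2$)
$a{\left(R,h \right)} = \frac{2}{7} - \frac{R}{7} - \frac{h}{7}$ ($a{\left(R,h \right)} = - \frac{\left(R + h\right) - 2}{7} = - \frac{-2 + R + h}{7} = \frac{2}{7} - \frac{R}{7} - \frac{h}{7}$)
$O{\left(x,D \right)} = \frac{2}{7} - \frac{2 x}{7}$ ($O{\left(x,D \right)} = \frac{2}{7} - \frac{x}{7} - \frac{x}{7} = \frac{2}{7} - \frac{2 x}{7}$)
$r{\left(B,W \right)} = - \frac{2}{5} + \frac{B \left(B - W\right)}{5}$ ($r{\left(B,W \right)} = - \frac{2}{5} + \frac{\left(B - W\right) B}{5} = - \frac{2}{5} + \frac{B \left(B - W\right)}{5}$)
$1 \cdot 9 r{\left(11,O{\left(4,1 \right)} \right)} + 196 = 1 \cdot 9 \left(- \frac{2}{5} + \frac{11^{2}}{5} - \frac{11 \left(\frac{2}{7} - \frac{8}{7}\right)}{5}\right) + 196 = 9 \left(- \frac{2}{5} + \frac{1}{5} \cdot 121 - \frac{11 \left(\frac{2}{7} - \frac{8}{7}\right)}{5}\right) + 196 = 9 \left(- \frac{2}{5} + \frac{121}{5} - \frac{11}{5} \left(- \frac{6}{7}\right)\right) + 196 = 9 \left(- \frac{2}{5} + \frac{121}{5} + \frac{66}{35}\right) + 196 = 9 \cdot \frac{899}{35} + 196 = \frac{8091}{35} + 196 = \frac{14951}{35}$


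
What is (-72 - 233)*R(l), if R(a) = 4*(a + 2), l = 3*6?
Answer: -24400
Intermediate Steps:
l = 18
R(a) = 8 + 4*a (R(a) = 4*(2 + a) = 8 + 4*a)
(-72 - 233)*R(l) = (-72 - 233)*(8 + 4*18) = -305*(8 + 72) = -305*80 = -24400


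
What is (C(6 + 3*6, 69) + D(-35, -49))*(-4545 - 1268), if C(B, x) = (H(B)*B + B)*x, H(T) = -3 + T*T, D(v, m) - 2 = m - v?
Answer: -5525442516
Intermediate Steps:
D(v, m) = 2 + m - v (D(v, m) = 2 + (m - v) = 2 + m - v)
H(T) = -3 + T²
C(B, x) = x*(B + B*(-3 + B²)) (C(B, x) = ((-3 + B²)*B + B)*x = (B*(-3 + B²) + B)*x = (B + B*(-3 + B²))*x = x*(B + B*(-3 + B²)))
(C(6 + 3*6, 69) + D(-35, -49))*(-4545 - 1268) = ((6 + 3*6)*69*(-2 + (6 + 3*6)²) + (2 - 49 - 1*(-35)))*(-4545 - 1268) = ((6 + 18)*69*(-2 + (6 + 18)²) + (2 - 49 + 35))*(-5813) = (24*69*(-2 + 24²) - 12)*(-5813) = (24*69*(-2 + 576) - 12)*(-5813) = (24*69*574 - 12)*(-5813) = (950544 - 12)*(-5813) = 950532*(-5813) = -5525442516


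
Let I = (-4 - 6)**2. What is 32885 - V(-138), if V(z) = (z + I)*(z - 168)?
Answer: 21257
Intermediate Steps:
I = 100 (I = (-10)**2 = 100)
V(z) = (-168 + z)*(100 + z) (V(z) = (z + 100)*(z - 168) = (100 + z)*(-168 + z) = (-168 + z)*(100 + z))
32885 - V(-138) = 32885 - (-16800 + (-138)**2 - 68*(-138)) = 32885 - (-16800 + 19044 + 9384) = 32885 - 1*11628 = 32885 - 11628 = 21257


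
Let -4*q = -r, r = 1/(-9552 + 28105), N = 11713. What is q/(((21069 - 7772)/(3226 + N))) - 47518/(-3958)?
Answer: 23445338631957/1952871191756 ≈ 12.006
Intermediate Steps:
r = 1/18553 ≈ 5.3900e-5
q = 1/74212 (q = -(-1)/(4*18553) = -¼*(-1/18553) = 1/74212 ≈ 1.3475e-5)
q/(((21069 - 7772)/(3226 + N))) - 47518/(-3958) = 1/(74212*(((21069 - 7772)/(3226 + 11713)))) - 47518/(-3958) = 1/(74212*((13297/14939))) - 47518*(-1/3958) = 1/(74212*((13297*(1/14939)))) + 23759/1979 = 1/(74212*(13297/14939)) + 23759/1979 = (1/74212)*(14939/13297) + 23759/1979 = 14939/986796964 + 23759/1979 = 23445338631957/1952871191756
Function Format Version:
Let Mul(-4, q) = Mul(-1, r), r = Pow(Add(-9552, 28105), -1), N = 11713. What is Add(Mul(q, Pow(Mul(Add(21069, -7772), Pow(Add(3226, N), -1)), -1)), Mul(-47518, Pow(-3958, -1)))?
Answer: Rational(23445338631957, 1952871191756) ≈ 12.006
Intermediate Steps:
r = Rational(1, 18553) (r = Pow(18553, -1) = Rational(1, 18553) ≈ 5.3900e-5)
q = Rational(1, 74212) (q = Mul(Rational(-1, 4), Mul(-1, Rational(1, 18553))) = Mul(Rational(-1, 4), Rational(-1, 18553)) = Rational(1, 74212) ≈ 1.3475e-5)
Add(Mul(q, Pow(Mul(Add(21069, -7772), Pow(Add(3226, N), -1)), -1)), Mul(-47518, Pow(-3958, -1))) = Add(Mul(Rational(1, 74212), Pow(Mul(Add(21069, -7772), Pow(Add(3226, 11713), -1)), -1)), Mul(-47518, Pow(-3958, -1))) = Add(Mul(Rational(1, 74212), Pow(Mul(13297, Pow(14939, -1)), -1)), Mul(-47518, Rational(-1, 3958))) = Add(Mul(Rational(1, 74212), Pow(Mul(13297, Rational(1, 14939)), -1)), Rational(23759, 1979)) = Add(Mul(Rational(1, 74212), Pow(Rational(13297, 14939), -1)), Rational(23759, 1979)) = Add(Mul(Rational(1, 74212), Rational(14939, 13297)), Rational(23759, 1979)) = Add(Rational(14939, 986796964), Rational(23759, 1979)) = Rational(23445338631957, 1952871191756)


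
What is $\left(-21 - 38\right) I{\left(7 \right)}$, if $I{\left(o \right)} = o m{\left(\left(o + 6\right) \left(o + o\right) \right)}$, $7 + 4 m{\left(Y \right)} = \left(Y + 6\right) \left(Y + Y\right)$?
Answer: $- \frac{28259525}{4} \approx -7.0649 \cdot 10^{6}$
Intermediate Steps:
$m{\left(Y \right)} = - \frac{7}{4} + \frac{Y \left(6 + Y\right)}{2}$ ($m{\left(Y \right)} = - \frac{7}{4} + \frac{\left(Y + 6\right) \left(Y + Y\right)}{4} = - \frac{7}{4} + \frac{\left(6 + Y\right) 2 Y}{4} = - \frac{7}{4} + \frac{2 Y \left(6 + Y\right)}{4} = - \frac{7}{4} + \frac{Y \left(6 + Y\right)}{2}$)
$I{\left(o \right)} = o \left(- \frac{7}{4} + 2 o^{2} \left(6 + o\right)^{2} + 6 o \left(6 + o\right)\right)$ ($I{\left(o \right)} = o \left(- \frac{7}{4} + \frac{\left(\left(o + 6\right) \left(o + o\right)\right)^{2}}{2} + 3 \left(o + 6\right) \left(o + o\right)\right) = o \left(- \frac{7}{4} + \frac{\left(\left(6 + o\right) 2 o\right)^{2}}{2} + 3 \left(6 + o\right) 2 o\right) = o \left(- \frac{7}{4} + \frac{\left(2 o \left(6 + o\right)\right)^{2}}{2} + 3 \cdot 2 o \left(6 + o\right)\right) = o \left(- \frac{7}{4} + \frac{4 o^{2} \left(6 + o\right)^{2}}{2} + 6 o \left(6 + o\right)\right) = o \left(- \frac{7}{4} + 2 o^{2} \left(6 + o\right)^{2} + 6 o \left(6 + o\right)\right)$)
$\left(-21 - 38\right) I{\left(7 \right)} = \left(-21 - 38\right) \frac{1}{4} \cdot 7 \left(-7 + 8 \cdot 7^{2} \left(6 + 7\right)^{2} + 24 \cdot 7 \left(6 + 7\right)\right) = - 59 \cdot \frac{1}{4} \cdot 7 \left(-7 + 8 \cdot 49 \cdot 13^{2} + 24 \cdot 7 \cdot 13\right) = - 59 \cdot \frac{1}{4} \cdot 7 \left(-7 + 8 \cdot 49 \cdot 169 + 2184\right) = - 59 \cdot \frac{1}{4} \cdot 7 \left(-7 + 66248 + 2184\right) = - 59 \cdot \frac{1}{4} \cdot 7 \cdot 68425 = \left(-59\right) \frac{478975}{4} = - \frac{28259525}{4}$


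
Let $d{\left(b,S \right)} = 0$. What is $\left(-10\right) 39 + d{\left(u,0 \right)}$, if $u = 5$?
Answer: $-390$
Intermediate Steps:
$\left(-10\right) 39 + d{\left(u,0 \right)} = \left(-10\right) 39 + 0 = -390 + 0 = -390$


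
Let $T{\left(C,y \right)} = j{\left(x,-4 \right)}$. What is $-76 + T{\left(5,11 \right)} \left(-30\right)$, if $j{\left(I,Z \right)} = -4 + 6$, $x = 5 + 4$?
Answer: $-136$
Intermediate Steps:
$x = 9$
$j{\left(I,Z \right)} = 2$
$T{\left(C,y \right)} = 2$
$-76 + T{\left(5,11 \right)} \left(-30\right) = -76 + 2 \left(-30\right) = -76 - 60 = -136$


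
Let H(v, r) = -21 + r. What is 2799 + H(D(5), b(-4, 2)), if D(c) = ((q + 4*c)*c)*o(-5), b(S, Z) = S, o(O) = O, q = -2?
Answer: 2774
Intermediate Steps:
D(c) = -5*c*(-2 + 4*c) (D(c) = ((-2 + 4*c)*c)*(-5) = (c*(-2 + 4*c))*(-5) = -5*c*(-2 + 4*c))
2799 + H(D(5), b(-4, 2)) = 2799 + (-21 - 4) = 2799 - 25 = 2774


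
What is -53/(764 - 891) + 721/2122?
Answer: 204033/269494 ≈ 0.75710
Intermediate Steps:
-53/(764 - 891) + 721/2122 = -53/(-127) + 721*(1/2122) = -53*(-1/127) + 721/2122 = 53/127 + 721/2122 = 204033/269494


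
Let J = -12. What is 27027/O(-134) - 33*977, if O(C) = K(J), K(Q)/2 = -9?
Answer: -67485/2 ≈ -33743.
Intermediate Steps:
K(Q) = -18 (K(Q) = 2*(-9) = -18)
O(C) = -18
27027/O(-134) - 33*977 = 27027/(-18) - 33*977 = 27027*(-1/18) - 1*32241 = -3003/2 - 32241 = -67485/2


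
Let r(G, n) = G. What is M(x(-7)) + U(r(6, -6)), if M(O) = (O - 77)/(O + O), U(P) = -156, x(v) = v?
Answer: -150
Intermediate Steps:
M(O) = (-77 + O)/(2*O) (M(O) = (-77 + O)/((2*O)) = (-77 + O)*(1/(2*O)) = (-77 + O)/(2*O))
M(x(-7)) + U(r(6, -6)) = (½)*(-77 - 7)/(-7) - 156 = (½)*(-⅐)*(-84) - 156 = 6 - 156 = -150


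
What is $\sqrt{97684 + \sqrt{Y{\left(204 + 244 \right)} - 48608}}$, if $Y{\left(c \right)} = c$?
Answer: $2 \sqrt{24421 + i \sqrt{3010}} \approx 312.54 + 0.35108 i$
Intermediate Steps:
$\sqrt{97684 + \sqrt{Y{\left(204 + 244 \right)} - 48608}} = \sqrt{97684 + \sqrt{\left(204 + 244\right) - 48608}} = \sqrt{97684 + \sqrt{448 - 48608}} = \sqrt{97684 + \sqrt{-48160}} = \sqrt{97684 + 4 i \sqrt{3010}}$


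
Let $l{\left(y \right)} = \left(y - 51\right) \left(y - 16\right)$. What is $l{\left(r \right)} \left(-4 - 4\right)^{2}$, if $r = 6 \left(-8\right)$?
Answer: $405504$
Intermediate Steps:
$r = -48$
$l{\left(y \right)} = \left(-51 + y\right) \left(-16 + y\right)$
$l{\left(r \right)} \left(-4 - 4\right)^{2} = \left(816 + \left(-48\right)^{2} - -3216\right) \left(-4 - 4\right)^{2} = \left(816 + 2304 + 3216\right) \left(-8\right)^{2} = 6336 \cdot 64 = 405504$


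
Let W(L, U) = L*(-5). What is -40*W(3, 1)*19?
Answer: 11400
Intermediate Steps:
W(L, U) = -5*L
-40*W(3, 1)*19 = -(-200)*3*19 = -40*(-15)*19 = 600*19 = 11400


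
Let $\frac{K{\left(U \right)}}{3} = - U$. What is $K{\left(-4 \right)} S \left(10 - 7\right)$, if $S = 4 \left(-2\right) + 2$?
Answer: $-216$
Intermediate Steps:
$K{\left(U \right)} = - 3 U$ ($K{\left(U \right)} = 3 \left(- U\right) = - 3 U$)
$S = -6$ ($S = -8 + 2 = -6$)
$K{\left(-4 \right)} S \left(10 - 7\right) = \left(-3\right) \left(-4\right) \left(-6\right) \left(10 - 7\right) = 12 \left(-6\right) 3 = \left(-72\right) 3 = -216$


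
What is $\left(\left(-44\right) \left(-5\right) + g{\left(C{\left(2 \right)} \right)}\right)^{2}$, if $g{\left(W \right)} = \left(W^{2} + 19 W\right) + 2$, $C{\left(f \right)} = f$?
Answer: $69696$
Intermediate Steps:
$g{\left(W \right)} = 2 + W^{2} + 19 W$
$\left(\left(-44\right) \left(-5\right) + g{\left(C{\left(2 \right)} \right)}\right)^{2} = \left(\left(-44\right) \left(-5\right) + \left(2 + 2^{2} + 19 \cdot 2\right)\right)^{2} = \left(220 + \left(2 + 4 + 38\right)\right)^{2} = \left(220 + 44\right)^{2} = 264^{2} = 69696$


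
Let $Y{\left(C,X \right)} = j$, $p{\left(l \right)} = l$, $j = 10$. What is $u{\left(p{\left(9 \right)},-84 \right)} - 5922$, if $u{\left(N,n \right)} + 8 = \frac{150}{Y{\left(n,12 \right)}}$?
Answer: $-5915$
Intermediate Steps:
$Y{\left(C,X \right)} = 10$
$u{\left(N,n \right)} = 7$ ($u{\left(N,n \right)} = -8 + \frac{150}{10} = -8 + 150 \cdot \frac{1}{10} = -8 + 15 = 7$)
$u{\left(p{\left(9 \right)},-84 \right)} - 5922 = 7 - 5922 = -5915$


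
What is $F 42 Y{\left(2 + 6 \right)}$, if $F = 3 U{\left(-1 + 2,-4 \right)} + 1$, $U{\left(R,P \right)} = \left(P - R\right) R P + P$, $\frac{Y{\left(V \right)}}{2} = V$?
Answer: $32928$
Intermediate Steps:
$Y{\left(V \right)} = 2 V$
$U{\left(R,P \right)} = P + P R \left(P - R\right)$ ($U{\left(R,P \right)} = R \left(P - R\right) P + P = P R \left(P - R\right) + P = P + P R \left(P - R\right)$)
$F = 49$ ($F = 3 \left(- 4 \left(1 - \left(-1 + 2\right)^{2} - 4 \left(-1 + 2\right)\right)\right) + 1 = 3 \left(- 4 \left(1 - 1^{2} - 4\right)\right) + 1 = 3 \left(- 4 \left(1 - 1 - 4\right)\right) + 1 = 3 \left(\left(-4\right) \left(-4\right)\right) + 1 = 3 \cdot 16 + 1 = 48 + 1 = 49$)
$F 42 Y{\left(2 + 6 \right)} = 49 \cdot 42 \cdot 2 \left(2 + 6\right) = 2058 \cdot 2 \cdot 8 = 2058 \cdot 16 = 32928$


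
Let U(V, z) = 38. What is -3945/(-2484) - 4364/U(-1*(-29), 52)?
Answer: -1781711/15732 ≈ -113.25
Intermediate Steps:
-3945/(-2484) - 4364/U(-1*(-29), 52) = -3945/(-2484) - 4364/38 = -3945*(-1/2484) - 4364*1/38 = 1315/828 - 2182/19 = -1781711/15732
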